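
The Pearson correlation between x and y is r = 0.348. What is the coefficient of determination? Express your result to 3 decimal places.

0.121

r² = (0.348)² = 0.121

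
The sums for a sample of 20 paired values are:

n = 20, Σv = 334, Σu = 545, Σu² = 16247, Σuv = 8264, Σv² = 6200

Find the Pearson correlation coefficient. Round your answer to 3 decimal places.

r = (nΣuv − ΣuΣv) / √[(nΣu² − (Σu)²)(nΣv² − (Σv)²)]
Numerator: 20×8264 − 545×334 = -16750
Denominator: √[(324940 − 297025)(124000 − 111556)] = √[27915 × 12444] = 18637.9790
r = -16750 / 18637.9790 ≈ -0.899

-0.899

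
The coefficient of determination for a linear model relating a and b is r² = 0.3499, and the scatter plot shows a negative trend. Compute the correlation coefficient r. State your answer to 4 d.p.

|r| = √0.3499 = 0.5915
The association is negative, so r = −0.5915.

-0.5915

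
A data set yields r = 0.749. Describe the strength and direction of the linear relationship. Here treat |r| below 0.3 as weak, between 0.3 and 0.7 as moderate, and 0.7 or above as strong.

strong positive

r = 0.749 > 0 so the relationship is positive.
|r| = 0.749, which falls in the strong range.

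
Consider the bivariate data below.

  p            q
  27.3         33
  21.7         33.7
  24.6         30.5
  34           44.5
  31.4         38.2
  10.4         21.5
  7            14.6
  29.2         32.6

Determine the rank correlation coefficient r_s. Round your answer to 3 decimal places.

Rank p: 5, 3, 4, 8, 7, 2, 1, 6
Rank q: 5, 6, 3, 8, 7, 2, 1, 4
d = rank(p) − rank(q): 0, -3, 1, 0, 0, 0, 0, 2; Σd² = 14
ρ = 1 − 6Σd² / [n(n²−1)] = 1 − 6×14 / (8×63) = 1 − 84/504 ≈ 0.833

0.833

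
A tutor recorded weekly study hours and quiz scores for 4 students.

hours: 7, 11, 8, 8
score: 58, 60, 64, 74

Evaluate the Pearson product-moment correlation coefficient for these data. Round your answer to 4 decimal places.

n = 4, Σx = 34, Σy = 256, Σx² = 298, Σy² = 16536, Σxy = 2170
nΣxy − ΣxΣy = 8680 − 8704 = -24
nΣx² − (Σx)² = 1192 − 1156 = 36; nΣy² − (Σy)² = 66144 − 65536 = 608
r = -24 / √(36 × 608) = -24 / 147.9459 ≈ -0.1622

-0.1622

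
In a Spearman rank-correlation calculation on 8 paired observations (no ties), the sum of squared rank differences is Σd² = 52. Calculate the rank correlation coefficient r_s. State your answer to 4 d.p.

ρ = 1 − 6Σd² / [n(n²−1)] = 1 − 6×52 / (8×63)
  = 1 − 312/504 = 1 − 0.61905 ≈ 0.3810

0.3810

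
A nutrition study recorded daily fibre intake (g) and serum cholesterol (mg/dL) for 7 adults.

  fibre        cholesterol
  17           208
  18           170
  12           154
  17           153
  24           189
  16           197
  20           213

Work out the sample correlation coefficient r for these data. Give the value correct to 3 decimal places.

n = 7, Σx = 124, Σy = 1284, Σx² = 2278, Σy² = 239188, Σxy = 22993
nΣxy − ΣxΣy = 160951 − 159216 = 1735
nΣx² − (Σx)² = 15946 − 15376 = 570; nΣy² − (Σy)² = 1674316 − 1648656 = 25660
r = 1735 / √(570 × 25660) = 1735 / 3824.4215 ≈ 0.454

0.454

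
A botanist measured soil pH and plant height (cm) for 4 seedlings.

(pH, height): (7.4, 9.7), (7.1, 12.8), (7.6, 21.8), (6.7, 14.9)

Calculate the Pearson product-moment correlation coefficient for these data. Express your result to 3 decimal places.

0.320

n = 4, Σx = 28.8, Σy = 59.2, Σx² = 207.82, Σy² = 955.18, Σxy = 428.17
nΣxy − ΣxΣy = 1712.68 − 1704.96 = 7.72
nΣx² − (Σx)² = 831.28 − 829.44 = 1.84; nΣy² − (Σy)² = 3820.72 − 3504.64 = 316.08
r = 7.72 / √(1.84 × 316.08) = 7.72 / 24.1161 ≈ 0.320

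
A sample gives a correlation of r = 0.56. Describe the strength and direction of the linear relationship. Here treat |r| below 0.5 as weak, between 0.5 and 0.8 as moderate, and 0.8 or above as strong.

moderate positive

r = 0.56 > 0 so the relationship is positive.
|r| = 0.56, which falls in the moderate range.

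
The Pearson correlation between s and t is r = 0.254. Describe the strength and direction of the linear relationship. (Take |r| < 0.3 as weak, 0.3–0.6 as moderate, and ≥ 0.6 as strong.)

weak positive

r = 0.254 > 0 so the relationship is positive.
|r| = 0.254, which falls in the weak range.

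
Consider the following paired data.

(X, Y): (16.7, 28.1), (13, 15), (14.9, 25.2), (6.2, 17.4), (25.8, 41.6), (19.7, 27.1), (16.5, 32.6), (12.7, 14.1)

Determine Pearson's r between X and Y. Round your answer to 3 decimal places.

n = 8, ΣX = 125.5, ΣY = 201.1, ΣX² = 2195.61, ΣY² = 5678.95, ΣXY = 3471.75
nΣXY − ΣXΣY = 27774 − 25238.05 = 2535.95
nΣX² − (ΣX)² = 17564.88 − 15750.25 = 1814.63; nΣY² − (ΣY)² = 45431.6 − 40441.21 = 4990.39
r = 2535.95 / √(1814.63 × 4990.39) = 2535.95 / 3009.2709 ≈ 0.843

0.843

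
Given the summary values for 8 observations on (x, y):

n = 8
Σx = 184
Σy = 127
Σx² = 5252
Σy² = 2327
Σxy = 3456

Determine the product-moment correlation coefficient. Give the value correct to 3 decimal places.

r = (nΣxy − ΣxΣy) / √[(nΣx² − (Σx)²)(nΣy² − (Σy)²)]
Numerator: 8×3456 − 184×127 = 4280
Denominator: √[(42016 − 33856)(18616 − 16129)] = √[8160 × 2487] = 4504.8774
r = 4280 / 4504.8774 ≈ 0.950

0.950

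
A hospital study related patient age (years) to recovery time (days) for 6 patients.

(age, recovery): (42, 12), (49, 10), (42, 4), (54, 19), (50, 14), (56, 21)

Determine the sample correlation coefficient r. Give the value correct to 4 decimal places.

n = 6, Σx = 293, Σy = 80, Σx² = 14481, Σy² = 1258, Σxy = 4064
nΣxy − ΣxΣy = 24384 − 23440 = 944
nΣx² − (Σx)² = 86886 − 85849 = 1037; nΣy² − (Σy)² = 7548 − 6400 = 1148
r = 944 / √(1037 × 1148) = 944 / 1091.0894 ≈ 0.8652

0.8652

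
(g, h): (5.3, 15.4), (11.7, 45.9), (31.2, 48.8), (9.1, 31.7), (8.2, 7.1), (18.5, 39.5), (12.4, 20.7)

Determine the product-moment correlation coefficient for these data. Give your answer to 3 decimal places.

0.714

n = 7, Σg = 96.4, Σh = 209.1, Σg² = 1784.48, Σh² = 7769.45, Σgh = 3475.33
nΣgh − ΣgΣh = 24327.31 − 20157.24 = 4170.07
nΣg² − (Σg)² = 12491.36 − 9292.96 = 3198.4; nΣh² − (Σh)² = 54386.15 − 43722.81 = 10663.34
r = 4170.07 / √(3198.4 × 10663.34) = 4170.07 / 5840.0023 ≈ 0.714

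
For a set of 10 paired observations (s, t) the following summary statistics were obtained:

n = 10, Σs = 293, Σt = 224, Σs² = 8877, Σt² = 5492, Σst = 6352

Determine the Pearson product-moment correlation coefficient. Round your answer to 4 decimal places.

-0.5674

r = (nΣst − ΣsΣt) / √[(nΣs² − (Σs)²)(nΣt² − (Σt)²)]
Numerator: 10×6352 − 293×224 = -2112
Denominator: √[(88770 − 85849)(54920 − 50176)] = √[2921 × 4744] = 3722.5292
r = -2112 / 3722.5292 ≈ -0.5674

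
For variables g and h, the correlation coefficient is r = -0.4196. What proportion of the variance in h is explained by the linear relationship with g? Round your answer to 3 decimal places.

0.176

r² = (-0.4196)² = 0.176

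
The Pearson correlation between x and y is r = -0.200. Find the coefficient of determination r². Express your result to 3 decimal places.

r² = (-0.200)² = 0.040

0.040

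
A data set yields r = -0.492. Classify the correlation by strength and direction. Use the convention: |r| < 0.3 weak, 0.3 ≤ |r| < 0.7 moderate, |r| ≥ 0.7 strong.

moderate negative

r = -0.492 < 0 so the relationship is negative.
|r| = 0.492, which falls in the moderate range.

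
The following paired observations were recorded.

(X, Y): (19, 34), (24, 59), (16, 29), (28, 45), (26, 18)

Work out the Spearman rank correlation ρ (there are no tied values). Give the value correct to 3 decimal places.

0.200

Rank X: 2, 3, 1, 5, 4
Rank Y: 3, 5, 2, 4, 1
d = rank(X) − rank(Y): -1, -2, -1, 1, 3; Σd² = 16
ρ = 1 − 6Σd² / [n(n²−1)] = 1 − 6×16 / (5×24) = 1 − 96/120 ≈ 0.200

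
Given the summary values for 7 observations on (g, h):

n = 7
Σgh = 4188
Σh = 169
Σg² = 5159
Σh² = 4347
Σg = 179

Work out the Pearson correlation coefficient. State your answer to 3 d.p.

-0.339

r = (nΣgh − ΣgΣh) / √[(nΣg² − (Σg)²)(nΣh² − (Σh)²)]
Numerator: 7×4188 − 179×169 = -935
Denominator: √[(36113 − 32041)(30429 − 28561)] = √[4072 × 1868] = 2757.9877
r = -935 / 2757.9877 ≈ -0.339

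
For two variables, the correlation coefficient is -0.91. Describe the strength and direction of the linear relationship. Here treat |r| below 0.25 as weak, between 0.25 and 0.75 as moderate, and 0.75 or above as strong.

strong negative

r = -0.91 < 0 so the relationship is negative.
|r| = 0.91, which falls in the strong range.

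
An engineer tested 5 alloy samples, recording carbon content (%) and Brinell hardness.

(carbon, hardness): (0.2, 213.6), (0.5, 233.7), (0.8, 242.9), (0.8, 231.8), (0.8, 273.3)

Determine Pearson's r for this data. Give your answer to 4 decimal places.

n = 5, Σx = 3.1, Σy = 1195.3, Σx² = 2.21, Σy² = 287665.19, Σxy = 757.97
nΣxy − ΣxΣy = 3789.85 − 3705.43 = 84.42
nΣx² − (Σx)² = 11.05 − 9.61 = 1.44; nΣy² − (Σy)² = 1438325.95 − 1428742.09 = 9583.86
r = 84.42 / √(1.44 × 9583.86) = 84.42 / 117.4766 ≈ 0.7186

0.7186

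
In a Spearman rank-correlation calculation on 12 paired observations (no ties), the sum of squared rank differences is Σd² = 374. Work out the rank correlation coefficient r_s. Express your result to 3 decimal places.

-0.308

ρ = 1 − 6Σd² / [n(n²−1)] = 1 − 6×374 / (12×143)
  = 1 − 2244/1716 = 1 − 1.3077 ≈ -0.308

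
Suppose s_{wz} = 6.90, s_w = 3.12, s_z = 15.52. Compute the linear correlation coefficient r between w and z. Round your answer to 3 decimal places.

r = Cov(w,z) / (s_w · s_z) = 6.90 / (3.12 × 15.52)
  = 6.90 / 48.4224 ≈ 0.142

0.142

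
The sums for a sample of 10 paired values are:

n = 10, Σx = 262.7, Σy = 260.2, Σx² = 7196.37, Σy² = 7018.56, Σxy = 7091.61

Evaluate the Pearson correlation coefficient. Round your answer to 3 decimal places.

r = (nΣxy − ΣxΣy) / √[(nΣx² − (Σx)²)(nΣy² − (Σy)²)]
Numerator: 10×7091.61 − 262.7×260.2 = 2561.56
Denominator: √[(71963.7 − 69011.29)(70185.6 − 67704.04)] = √[2952.41 × 2481.56] = 2706.7661
r = 2561.56 / 2706.7661 ≈ 0.946

0.946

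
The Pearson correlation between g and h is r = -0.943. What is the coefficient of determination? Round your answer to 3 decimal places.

r² = (-0.943)² = 0.889

0.889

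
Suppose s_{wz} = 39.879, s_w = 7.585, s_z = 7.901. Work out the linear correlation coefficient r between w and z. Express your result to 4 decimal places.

r = Cov(w,z) / (s_w · s_z) = 39.879 / (7.585 × 7.901)
  = 39.879 / 59.9291 ≈ 0.6654

0.6654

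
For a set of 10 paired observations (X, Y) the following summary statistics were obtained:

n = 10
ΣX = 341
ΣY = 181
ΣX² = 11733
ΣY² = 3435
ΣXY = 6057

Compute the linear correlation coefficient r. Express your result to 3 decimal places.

r = (nΣXY − ΣXΣY) / √[(nΣX² − (ΣX)²)(nΣY² − (ΣY)²)]
Numerator: 10×6057 − 341×181 = -1151
Denominator: √[(117330 − 116281)(34350 − 32761)] = √[1049 × 1589] = 1291.0697
r = -1151 / 1291.0697 ≈ -0.892

-0.892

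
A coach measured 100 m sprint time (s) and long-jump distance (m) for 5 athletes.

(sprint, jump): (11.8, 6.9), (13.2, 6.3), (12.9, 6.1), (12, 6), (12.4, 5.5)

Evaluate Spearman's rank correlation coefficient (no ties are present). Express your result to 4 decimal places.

Rank sprint: 1, 5, 4, 2, 3
Rank jump: 5, 4, 3, 2, 1
d = rank(sprint) − rank(jump): -4, 1, 1, 0, 2; Σd² = 22
ρ = 1 − 6Σd² / [n(n²−1)] = 1 − 6×22 / (5×24) = 1 − 132/120 ≈ -0.1000

-0.1000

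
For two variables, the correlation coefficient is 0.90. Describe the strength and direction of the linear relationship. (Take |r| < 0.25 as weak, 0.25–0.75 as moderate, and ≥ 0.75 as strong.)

r = 0.90 > 0 so the relationship is positive.
|r| = 0.90, which falls in the strong range.

strong positive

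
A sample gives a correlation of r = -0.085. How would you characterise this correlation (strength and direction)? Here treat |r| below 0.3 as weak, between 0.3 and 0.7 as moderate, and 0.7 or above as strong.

weak negative

r = -0.085 < 0 so the relationship is negative.
|r| = 0.085, which falls in the weak range.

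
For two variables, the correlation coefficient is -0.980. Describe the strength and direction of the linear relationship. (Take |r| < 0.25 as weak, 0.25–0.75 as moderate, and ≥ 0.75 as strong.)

strong negative

r = -0.980 < 0 so the relationship is negative.
|r| = 0.980, which falls in the strong range.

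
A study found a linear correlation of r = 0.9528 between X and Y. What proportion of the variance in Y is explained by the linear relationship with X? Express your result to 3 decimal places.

0.908

r² = (0.9528)² = 0.908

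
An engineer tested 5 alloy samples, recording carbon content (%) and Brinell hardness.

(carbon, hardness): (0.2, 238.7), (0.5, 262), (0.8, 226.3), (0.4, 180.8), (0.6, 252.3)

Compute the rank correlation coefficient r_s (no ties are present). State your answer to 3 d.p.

Rank carbon: 1, 3, 5, 2, 4
Rank hardness: 3, 5, 2, 1, 4
d = rank(carbon) − rank(hardness): -2, -2, 3, 1, 0; Σd² = 18
ρ = 1 − 6Σd² / [n(n²−1)] = 1 − 6×18 / (5×24) = 1 − 108/120 ≈ 0.100

0.100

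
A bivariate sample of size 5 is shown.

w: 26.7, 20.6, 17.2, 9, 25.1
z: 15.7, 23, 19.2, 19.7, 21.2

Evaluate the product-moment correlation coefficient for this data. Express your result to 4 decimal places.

-0.2048

n = 5, Σw = 98.6, Σz = 98.8, Σw² = 2144.1, Σz² = 1981.66, Σwz = 1932.65
nΣwz − ΣwΣz = 9663.25 − 9741.68 = -78.43
nΣw² − (Σw)² = 10720.5 − 9721.96 = 998.54; nΣz² − (Σz)² = 9908.3 − 9761.44 = 146.86
r = -78.43 / √(998.54 × 146.86) = -78.43 / 382.9433 ≈ -0.2048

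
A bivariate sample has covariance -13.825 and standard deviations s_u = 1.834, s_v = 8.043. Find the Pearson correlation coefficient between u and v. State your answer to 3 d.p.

-0.937

r = Cov(u,v) / (s_u · s_v) = -13.825 / (1.834 × 8.043)
  = -13.825 / 14.7509 ≈ -0.937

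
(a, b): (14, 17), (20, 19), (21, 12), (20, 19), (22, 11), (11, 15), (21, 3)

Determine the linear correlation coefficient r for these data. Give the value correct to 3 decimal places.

-0.344

n = 7, Σa = 129, Σb = 96, Σa² = 2483, Σb² = 1510, Σab = 1720
nΣab − ΣaΣb = 12040 − 12384 = -344
nΣa² − (Σa)² = 17381 − 16641 = 740; nΣb² − (Σb)² = 10570 − 9216 = 1354
r = -344 / √(740 × 1354) = -344 / 1000.9795 ≈ -0.344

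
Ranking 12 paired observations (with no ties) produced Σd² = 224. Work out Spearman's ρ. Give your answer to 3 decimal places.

0.217

ρ = 1 − 6Σd² / [n(n²−1)] = 1 − 6×224 / (12×143)
  = 1 − 1344/1716 = 1 − 0.7832 ≈ 0.217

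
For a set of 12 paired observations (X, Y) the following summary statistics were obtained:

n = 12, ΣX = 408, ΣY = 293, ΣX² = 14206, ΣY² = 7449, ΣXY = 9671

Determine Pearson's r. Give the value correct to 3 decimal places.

-0.927

r = (nΣXY − ΣXΣY) / √[(nΣX² − (ΣX)²)(nΣY² − (ΣY)²)]
Numerator: 12×9671 − 408×293 = -3492
Denominator: √[(170472 − 166464)(89388 − 85849)] = √[4008 × 3539] = 3766.2066
r = -3492 / 3766.2066 ≈ -0.927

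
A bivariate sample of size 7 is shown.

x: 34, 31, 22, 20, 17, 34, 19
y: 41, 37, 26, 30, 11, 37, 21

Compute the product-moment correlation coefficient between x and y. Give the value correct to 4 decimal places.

n = 7, Σx = 177, Σy = 203, Σx² = 4807, Σy² = 6557, Σxy = 5557
nΣxy − ΣxΣy = 38899 − 35931 = 2968
nΣx² − (Σx)² = 33649 − 31329 = 2320; nΣy² − (Σy)² = 45899 − 41209 = 4690
r = 2968 / √(2320 × 4690) = 2968 / 3298.6058 ≈ 0.8998

0.8998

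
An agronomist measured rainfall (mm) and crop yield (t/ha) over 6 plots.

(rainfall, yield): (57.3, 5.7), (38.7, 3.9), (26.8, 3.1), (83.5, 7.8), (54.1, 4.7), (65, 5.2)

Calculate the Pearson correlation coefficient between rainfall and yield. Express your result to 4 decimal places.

0.9609

n = 6, Σx = 325.4, Σy = 30.4, Σx² = 19623.28, Σy² = 167.28, Σxy = 1804.19
nΣxy − ΣxΣy = 10825.14 − 9892.16 = 932.98
nΣx² − (Σx)² = 117739.68 − 105885.16 = 11854.52; nΣy² − (Σy)² = 1003.68 − 924.16 = 79.52
r = 932.98 / √(11854.52 × 79.52) = 932.98 / 970.9127 ≈ 0.9609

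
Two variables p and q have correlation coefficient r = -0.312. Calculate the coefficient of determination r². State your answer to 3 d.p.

r² = (-0.312)² = 0.097

0.097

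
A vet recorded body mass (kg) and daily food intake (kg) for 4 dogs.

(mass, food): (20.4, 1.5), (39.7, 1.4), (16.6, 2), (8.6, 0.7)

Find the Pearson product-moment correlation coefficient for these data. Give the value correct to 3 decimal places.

n = 4, Σx = 85.3, Σy = 5.6, Σx² = 2341.77, Σy² = 8.7, Σxy = 125.4
nΣxy − ΣxΣy = 501.6 − 477.68 = 23.92
nΣx² − (Σx)² = 9367.08 − 7276.09 = 2090.99; nΣy² − (Σy)² = 34.8 − 31.36 = 3.44
r = 23.92 / √(2090.99 × 3.44) = 23.92 / 84.8116 ≈ 0.282

0.282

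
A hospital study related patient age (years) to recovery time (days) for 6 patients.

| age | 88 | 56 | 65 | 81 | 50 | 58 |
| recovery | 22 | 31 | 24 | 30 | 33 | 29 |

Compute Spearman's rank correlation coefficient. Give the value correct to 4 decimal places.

Rank age: 6, 2, 4, 5, 1, 3
Rank recovery: 1, 5, 2, 4, 6, 3
d = rank(age) − rank(recovery): 5, -3, 2, 1, -5, 0; Σd² = 64
ρ = 1 − 6Σd² / [n(n²−1)] = 1 − 6×64 / (6×35) = 1 − 384/210 ≈ -0.8286

-0.8286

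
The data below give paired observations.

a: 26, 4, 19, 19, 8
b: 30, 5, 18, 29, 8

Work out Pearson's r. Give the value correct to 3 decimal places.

n = 5, Σa = 76, Σb = 90, Σa² = 1478, Σb² = 2154, Σab = 1757
nΣab − ΣaΣb = 8785 − 6840 = 1945
nΣa² − (Σa)² = 7390 − 5776 = 1614; nΣb² − (Σb)² = 10770 − 8100 = 2670
r = 1945 / √(1614 × 2670) = 1945 / 2075.9046 ≈ 0.937

0.937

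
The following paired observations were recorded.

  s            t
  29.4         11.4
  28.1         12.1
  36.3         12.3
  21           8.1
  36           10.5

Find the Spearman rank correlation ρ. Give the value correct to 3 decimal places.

Rank s: 3, 2, 5, 1, 4
Rank t: 3, 4, 5, 1, 2
d = rank(s) − rank(t): 0, -2, 0, 0, 2; Σd² = 8
ρ = 1 − 6Σd² / [n(n²−1)] = 1 − 6×8 / (5×24) = 1 − 48/120 ≈ 0.600

0.600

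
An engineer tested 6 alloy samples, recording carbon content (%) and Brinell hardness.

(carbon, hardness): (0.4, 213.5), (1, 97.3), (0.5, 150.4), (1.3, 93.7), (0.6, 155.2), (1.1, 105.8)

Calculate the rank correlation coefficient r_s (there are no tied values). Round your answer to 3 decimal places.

Rank carbon: 1, 4, 2, 6, 3, 5
Rank hardness: 6, 2, 4, 1, 5, 3
d = rank(carbon) − rank(hardness): -5, 2, -2, 5, -2, 2; Σd² = 66
ρ = 1 − 6Σd² / [n(n²−1)] = 1 − 6×66 / (6×35) = 1 − 396/210 ≈ -0.886

-0.886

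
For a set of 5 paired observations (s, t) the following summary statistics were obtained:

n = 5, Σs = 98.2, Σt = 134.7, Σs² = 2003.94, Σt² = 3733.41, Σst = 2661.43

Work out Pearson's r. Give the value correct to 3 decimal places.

0.179

r = (nΣst − ΣsΣt) / √[(nΣs² − (Σs)²)(nΣt² − (Σt)²)]
Numerator: 5×2661.43 − 98.2×134.7 = 79.61
Denominator: √[(10019.7 − 9643.24)(18667.05 − 18144.09)] = √[376.46 × 522.96] = 443.7043
r = 79.61 / 443.7043 ≈ 0.179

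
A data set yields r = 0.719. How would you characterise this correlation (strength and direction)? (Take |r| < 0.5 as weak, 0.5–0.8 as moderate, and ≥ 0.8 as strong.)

moderate positive

r = 0.719 > 0 so the relationship is positive.
|r| = 0.719, which falls in the moderate range.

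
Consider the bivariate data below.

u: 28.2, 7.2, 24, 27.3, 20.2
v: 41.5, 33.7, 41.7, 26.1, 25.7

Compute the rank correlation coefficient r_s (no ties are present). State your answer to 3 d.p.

Rank u: 5, 1, 3, 4, 2
Rank v: 4, 3, 5, 2, 1
d = rank(u) − rank(v): 1, -2, -2, 2, 1; Σd² = 14
ρ = 1 − 6Σd² / [n(n²−1)] = 1 − 6×14 / (5×24) = 1 − 84/120 ≈ 0.300

0.300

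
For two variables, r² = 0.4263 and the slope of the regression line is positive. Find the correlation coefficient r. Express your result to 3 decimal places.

|r| = √0.4263 = 0.653
The association is positive, so r = 0.653.

0.653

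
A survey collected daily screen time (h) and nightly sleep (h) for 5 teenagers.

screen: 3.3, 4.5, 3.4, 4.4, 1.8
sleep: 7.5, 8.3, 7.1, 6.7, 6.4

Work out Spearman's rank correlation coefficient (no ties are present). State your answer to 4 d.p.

0.6000

Rank screen: 2, 5, 3, 4, 1
Rank sleep: 4, 5, 3, 2, 1
d = rank(screen) − rank(sleep): -2, 0, 0, 2, 0; Σd² = 8
ρ = 1 − 6Σd² / [n(n²−1)] = 1 − 6×8 / (5×24) = 1 − 48/120 ≈ 0.6000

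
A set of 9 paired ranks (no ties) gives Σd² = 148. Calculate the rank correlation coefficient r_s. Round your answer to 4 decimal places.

ρ = 1 − 6Σd² / [n(n²−1)] = 1 − 6×148 / (9×80)
  = 1 − 888/720 = 1 − 1.23333 ≈ -0.2333

-0.2333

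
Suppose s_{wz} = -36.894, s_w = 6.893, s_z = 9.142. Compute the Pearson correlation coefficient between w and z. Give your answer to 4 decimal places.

-0.5855

r = Cov(w,z) / (s_w · s_z) = -36.894 / (6.893 × 9.142)
  = -36.894 / 63.0158 ≈ -0.5855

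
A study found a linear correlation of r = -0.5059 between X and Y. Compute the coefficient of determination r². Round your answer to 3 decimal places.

r² = (-0.5059)² = 0.256

0.256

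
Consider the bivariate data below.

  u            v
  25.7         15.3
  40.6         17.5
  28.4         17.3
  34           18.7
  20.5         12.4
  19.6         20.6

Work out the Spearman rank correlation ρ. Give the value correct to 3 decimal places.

Rank u: 3, 6, 4, 5, 2, 1
Rank v: 2, 4, 3, 5, 1, 6
d = rank(u) − rank(v): 1, 2, 1, 0, 1, -5; Σd² = 32
ρ = 1 − 6Σd² / [n(n²−1)] = 1 − 6×32 / (6×35) = 1 − 192/210 ≈ 0.086

0.086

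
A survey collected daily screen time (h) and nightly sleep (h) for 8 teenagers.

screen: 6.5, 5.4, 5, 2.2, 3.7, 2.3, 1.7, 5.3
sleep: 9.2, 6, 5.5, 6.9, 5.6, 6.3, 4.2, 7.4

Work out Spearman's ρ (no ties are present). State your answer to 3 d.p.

Rank screen: 8, 7, 5, 2, 4, 3, 1, 6
Rank sleep: 8, 4, 2, 6, 3, 5, 1, 7
d = rank(screen) − rank(sleep): 0, 3, 3, -4, 1, -2, 0, -1; Σd² = 40
ρ = 1 − 6Σd² / [n(n²−1)] = 1 − 6×40 / (8×63) = 1 − 240/504 ≈ 0.524

0.524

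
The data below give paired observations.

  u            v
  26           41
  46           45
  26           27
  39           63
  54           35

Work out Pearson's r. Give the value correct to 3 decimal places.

n = 5, Σu = 191, Σv = 211, Σu² = 7905, Σv² = 9629, Σuv = 8185
nΣuv − ΣuΣv = 40925 − 40301 = 624
nΣu² − (Σu)² = 39525 − 36481 = 3044; nΣv² − (Σv)² = 48145 − 44521 = 3624
r = 624 / √(3044 × 3624) = 624 / 3321.3636 ≈ 0.188

0.188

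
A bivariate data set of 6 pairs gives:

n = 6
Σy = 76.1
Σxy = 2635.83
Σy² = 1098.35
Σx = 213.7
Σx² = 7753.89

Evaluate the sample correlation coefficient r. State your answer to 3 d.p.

r = (nΣxy − ΣxΣy) / √[(nΣx² − (Σx)²)(nΣy² − (Σy)²)]
Numerator: 6×2635.83 − 213.7×76.1 = -447.59
Denominator: √[(46523.34 − 45667.69)(6590.1 − 5791.21)] = √[855.65 × 798.89] = 826.7831
r = -447.59 / 826.7831 ≈ -0.541

-0.541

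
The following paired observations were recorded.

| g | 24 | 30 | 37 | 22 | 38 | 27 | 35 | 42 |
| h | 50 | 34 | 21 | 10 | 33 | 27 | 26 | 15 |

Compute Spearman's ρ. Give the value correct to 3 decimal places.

Rank g: 2, 4, 6, 1, 7, 3, 5, 8
Rank h: 8, 7, 3, 1, 6, 5, 4, 2
d = rank(g) − rank(h): -6, -3, 3, 0, 1, -2, 1, 6; Σd² = 96
ρ = 1 − 6Σd² / [n(n²−1)] = 1 − 6×96 / (8×63) = 1 − 576/504 ≈ -0.143

-0.143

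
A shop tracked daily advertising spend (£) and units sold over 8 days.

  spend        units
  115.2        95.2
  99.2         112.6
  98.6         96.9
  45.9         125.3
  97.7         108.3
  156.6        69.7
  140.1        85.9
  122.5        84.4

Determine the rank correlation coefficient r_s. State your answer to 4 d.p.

Rank spend: 5, 4, 3, 1, 2, 8, 7, 6
Rank units: 4, 7, 5, 8, 6, 1, 3, 2
d = rank(spend) − rank(units): 1, -3, -2, -7, -4, 7, 4, 4; Σd² = 160
ρ = 1 − 6Σd² / [n(n²−1)] = 1 − 6×160 / (8×63) = 1 − 960/504 ≈ -0.9048

-0.9048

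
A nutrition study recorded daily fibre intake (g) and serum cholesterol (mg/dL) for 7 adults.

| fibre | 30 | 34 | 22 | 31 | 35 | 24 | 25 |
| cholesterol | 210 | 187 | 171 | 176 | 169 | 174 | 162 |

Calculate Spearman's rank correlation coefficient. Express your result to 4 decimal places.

Rank fibre: 4, 6, 1, 5, 7, 2, 3
Rank cholesterol: 7, 6, 3, 5, 2, 4, 1
d = rank(fibre) − rank(cholesterol): -3, 0, -2, 0, 5, -2, 2; Σd² = 46
ρ = 1 − 6Σd² / [n(n²−1)] = 1 − 6×46 / (7×48) = 1 − 276/336 ≈ 0.1786

0.1786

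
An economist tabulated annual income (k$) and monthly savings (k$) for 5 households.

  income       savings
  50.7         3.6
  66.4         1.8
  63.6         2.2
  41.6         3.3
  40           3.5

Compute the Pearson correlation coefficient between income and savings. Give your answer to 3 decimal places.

-0.902

n = 5, Σx = 262.3, Σy = 14.4, Σx² = 14354.97, Σy² = 44.18, Σxy = 719.24
nΣxy − ΣxΣy = 3596.2 − 3777.12 = -180.92
nΣx² − (Σx)² = 71774.85 − 68801.29 = 2973.56; nΣy² − (Σy)² = 220.9 − 207.36 = 13.54
r = -180.92 / √(2973.56 × 13.54) = -180.92 / 200.6539 ≈ -0.902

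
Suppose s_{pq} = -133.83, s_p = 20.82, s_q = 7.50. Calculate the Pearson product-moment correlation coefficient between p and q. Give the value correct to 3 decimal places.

r = Cov(p,q) / (s_p · s_q) = -133.83 / (20.82 × 7.50)
  = -133.83 / 156.1500 ≈ -0.857

-0.857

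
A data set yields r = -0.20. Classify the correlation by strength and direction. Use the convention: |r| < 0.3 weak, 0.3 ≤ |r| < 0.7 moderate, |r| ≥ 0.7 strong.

r = -0.20 < 0 so the relationship is negative.
|r| = 0.20, which falls in the weak range.

weak negative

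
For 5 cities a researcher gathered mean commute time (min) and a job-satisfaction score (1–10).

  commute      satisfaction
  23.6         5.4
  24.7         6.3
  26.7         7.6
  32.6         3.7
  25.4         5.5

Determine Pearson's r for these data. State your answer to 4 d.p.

n = 5, Σx = 133, Σy = 28.5, Σx² = 3587.86, Σy² = 170.55, Σxy = 746.29
nΣxy − ΣxΣy = 3731.45 − 3790.5 = -59.05
nΣx² − (Σx)² = 17939.3 − 17689 = 250.3; nΣy² − (Σy)² = 852.75 − 812.25 = 40.5
r = -59.05 / √(250.3 × 40.5) = -59.05 / 100.6834 ≈ -0.5865

-0.5865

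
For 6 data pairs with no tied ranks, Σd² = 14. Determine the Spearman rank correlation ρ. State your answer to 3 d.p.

ρ = 1 − 6Σd² / [n(n²−1)] = 1 − 6×14 / (6×35)
  = 1 − 84/210 = 1 − 0.4000 ≈ 0.600

0.600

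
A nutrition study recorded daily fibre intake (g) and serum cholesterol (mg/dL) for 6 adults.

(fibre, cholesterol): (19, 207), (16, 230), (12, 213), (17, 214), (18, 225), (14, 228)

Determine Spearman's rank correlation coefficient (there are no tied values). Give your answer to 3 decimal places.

-0.314

Rank fibre: 6, 3, 1, 4, 5, 2
Rank cholesterol: 1, 6, 2, 3, 4, 5
d = rank(fibre) − rank(cholesterol): 5, -3, -1, 1, 1, -3; Σd² = 46
ρ = 1 − 6Σd² / [n(n²−1)] = 1 − 6×46 / (6×35) = 1 − 276/210 ≈ -0.314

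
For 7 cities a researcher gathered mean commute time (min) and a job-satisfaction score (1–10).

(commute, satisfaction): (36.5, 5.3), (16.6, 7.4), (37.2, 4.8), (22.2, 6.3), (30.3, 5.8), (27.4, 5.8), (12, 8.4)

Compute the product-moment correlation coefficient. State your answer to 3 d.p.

-0.970

n = 7, Σx = 182.2, Σy = 43.8, Σx² = 5297.34, Σy² = 283.42, Σxy = 1070.17
nΣxy − ΣxΣy = 7491.19 − 7980.36 = -489.17
nΣx² − (Σx)² = 37081.38 − 33196.84 = 3884.54; nΣy² − (Σy)² = 1983.94 − 1918.44 = 65.5
r = -489.17 / √(3884.54 × 65.5) = -489.17 / 504.4179 ≈ -0.970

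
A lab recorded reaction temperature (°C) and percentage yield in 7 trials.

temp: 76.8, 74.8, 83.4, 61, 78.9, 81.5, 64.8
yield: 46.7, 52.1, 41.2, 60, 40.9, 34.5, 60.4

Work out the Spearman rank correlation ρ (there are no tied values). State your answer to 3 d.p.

-0.857

Rank temp: 4, 3, 7, 1, 5, 6, 2
Rank yield: 4, 5, 3, 6, 2, 1, 7
d = rank(temp) − rank(yield): 0, -2, 4, -5, 3, 5, -5; Σd² = 104
ρ = 1 − 6Σd² / [n(n²−1)] = 1 − 6×104 / (7×48) = 1 − 624/336 ≈ -0.857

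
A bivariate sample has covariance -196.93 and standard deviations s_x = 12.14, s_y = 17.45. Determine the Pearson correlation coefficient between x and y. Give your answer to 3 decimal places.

r = Cov(x,y) / (s_x · s_y) = -196.93 / (12.14 × 17.45)
  = -196.93 / 211.8430 ≈ -0.930

-0.930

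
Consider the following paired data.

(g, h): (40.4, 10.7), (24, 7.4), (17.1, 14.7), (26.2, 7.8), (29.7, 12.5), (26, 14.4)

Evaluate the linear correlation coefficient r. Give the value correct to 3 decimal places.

-0.221

n = 6, Σg = 163.4, Σh = 67.5, Σg² = 4745.1, Σh² = 809.79, Σgh = 1811.26
nΣgh − ΣgΣh = 10867.56 − 11029.5 = -161.94
nΣg² − (Σg)² = 28470.6 − 26699.56 = 1771.04; nΣh² − (Σh)² = 4858.74 − 4556.25 = 302.49
r = -161.94 / √(1771.04 × 302.49) = -161.94 / 731.9302 ≈ -0.221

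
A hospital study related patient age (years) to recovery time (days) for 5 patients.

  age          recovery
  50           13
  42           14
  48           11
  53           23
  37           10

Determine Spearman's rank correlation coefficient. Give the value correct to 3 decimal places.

0.700

Rank age: 4, 2, 3, 5, 1
Rank recovery: 3, 4, 2, 5, 1
d = rank(age) − rank(recovery): 1, -2, 1, 0, 0; Σd² = 6
ρ = 1 − 6Σd² / [n(n²−1)] = 1 − 6×6 / (5×24) = 1 − 36/120 ≈ 0.700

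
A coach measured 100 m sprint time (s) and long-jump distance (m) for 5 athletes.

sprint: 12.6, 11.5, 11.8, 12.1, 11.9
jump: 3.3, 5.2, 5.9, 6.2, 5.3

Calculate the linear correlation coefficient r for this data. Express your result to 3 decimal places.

n = 5, Σx = 59.9, Σy = 25.9, Σx² = 718.27, Σy² = 139.27, Σxy = 309.09
nΣxy − ΣxΣy = 1545.45 − 1551.41 = -5.96
nΣx² − (Σx)² = 3591.35 − 3588.01 = 3.34; nΣy² − (Σy)² = 696.35 − 670.81 = 25.54
r = -5.96 / √(3.34 × 25.54) = -5.96 / 9.2360 ≈ -0.645

-0.645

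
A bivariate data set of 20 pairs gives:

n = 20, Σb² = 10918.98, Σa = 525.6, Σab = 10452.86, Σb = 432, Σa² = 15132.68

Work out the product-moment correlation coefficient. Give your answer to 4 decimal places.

-0.6218

r = (nΣab − ΣaΣb) / √[(nΣa² − (Σa)²)(nΣb² − (Σb)²)]
Numerator: 20×10452.86 − 525.6×432 = -18002
Denominator: √[(302653.6 − 276255.36)(218379.6 − 186624)] = √[26398.24 × 31755.6] = 28953.2718
r = -18002 / 28953.2718 ≈ -0.6218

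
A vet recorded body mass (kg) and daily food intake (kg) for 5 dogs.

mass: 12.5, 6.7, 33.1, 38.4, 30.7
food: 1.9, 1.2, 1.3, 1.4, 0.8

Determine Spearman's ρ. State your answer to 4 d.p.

0.2000

Rank mass: 2, 1, 4, 5, 3
Rank food: 5, 2, 3, 4, 1
d = rank(mass) − rank(food): -3, -1, 1, 1, 2; Σd² = 16
ρ = 1 − 6Σd² / [n(n²−1)] = 1 − 6×16 / (5×24) = 1 − 96/120 ≈ 0.2000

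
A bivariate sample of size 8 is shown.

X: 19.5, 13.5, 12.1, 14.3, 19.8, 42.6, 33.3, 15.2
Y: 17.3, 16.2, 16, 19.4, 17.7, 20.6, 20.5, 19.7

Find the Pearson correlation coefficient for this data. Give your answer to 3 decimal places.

0.699

n = 8, ΣX = 170.3, ΣY = 147.4, ΣX² = 4460.13, ΣY² = 2740.08, ΣXY = 3237.18
nΣXY − ΣXΣY = 25897.44 − 25102.22 = 795.22
nΣX² − (ΣX)² = 35681.04 − 29002.09 = 6678.95; nΣY² − (ΣY)² = 21920.64 − 21726.76 = 193.88
r = 795.22 / √(6678.95 × 193.88) = 795.22 / 1137.9432 ≈ 0.699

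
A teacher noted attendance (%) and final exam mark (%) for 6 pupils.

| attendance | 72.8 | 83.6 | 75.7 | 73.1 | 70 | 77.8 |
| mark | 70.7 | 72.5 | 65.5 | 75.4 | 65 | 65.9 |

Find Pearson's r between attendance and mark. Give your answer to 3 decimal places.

0.218

n = 6, Σx = 453, Σy = 415, Σx² = 34315.74, Σy² = 28797.96, Σxy = 31355.07
nΣxy − ΣxΣy = 188130.42 − 187995 = 135.42
nΣx² − (Σx)² = 205894.44 − 205209 = 685.44; nΣy² − (Σy)² = 172787.76 − 172225 = 562.76
r = 135.42 / √(685.44 × 562.76) = 135.42 / 621.0783 ≈ 0.218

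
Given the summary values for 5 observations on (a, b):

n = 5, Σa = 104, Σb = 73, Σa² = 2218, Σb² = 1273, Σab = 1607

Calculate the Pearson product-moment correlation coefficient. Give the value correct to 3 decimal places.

0.831

r = (nΣab − ΣaΣb) / √[(nΣa² − (Σa)²)(nΣb² − (Σb)²)]
Numerator: 5×1607 − 104×73 = 443
Denominator: √[(11090 − 10816)(6365 − 5329)] = √[274 × 1036] = 532.7889
r = 443 / 532.7889 ≈ 0.831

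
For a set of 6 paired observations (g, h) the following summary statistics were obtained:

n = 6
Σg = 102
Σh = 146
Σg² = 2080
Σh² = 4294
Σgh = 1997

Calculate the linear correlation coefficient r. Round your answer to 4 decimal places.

r = (nΣgh − ΣgΣh) / √[(nΣg² − (Σg)²)(nΣh² − (Σh)²)]
Numerator: 6×1997 − 102×146 = -2910
Denominator: √[(12480 − 10404)(25764 − 21316)] = √[2076 × 4448] = 3038.7576
r = -2910 / 3038.7576 ≈ -0.9576

-0.9576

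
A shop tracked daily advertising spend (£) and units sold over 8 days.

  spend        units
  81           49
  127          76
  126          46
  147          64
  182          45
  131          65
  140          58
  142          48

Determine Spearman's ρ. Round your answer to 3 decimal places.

-0.214

Rank spend: 1, 3, 2, 7, 8, 4, 5, 6
Rank units: 4, 8, 2, 6, 1, 7, 5, 3
d = rank(spend) − rank(units): -3, -5, 0, 1, 7, -3, 0, 3; Σd² = 102
ρ = 1 − 6Σd² / [n(n²−1)] = 1 − 6×102 / (8×63) = 1 − 612/504 ≈ -0.214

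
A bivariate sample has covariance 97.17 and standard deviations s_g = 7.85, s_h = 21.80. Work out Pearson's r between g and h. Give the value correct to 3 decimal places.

r = Cov(g,h) / (s_g · s_h) = 97.17 / (7.85 × 21.80)
  = 97.17 / 171.1300 ≈ 0.568

0.568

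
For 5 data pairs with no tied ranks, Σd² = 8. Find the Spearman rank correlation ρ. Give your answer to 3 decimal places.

0.600

ρ = 1 − 6Σd² / [n(n²−1)] = 1 − 6×8 / (5×24)
  = 1 − 48/120 = 1 − 0.4000 ≈ 0.600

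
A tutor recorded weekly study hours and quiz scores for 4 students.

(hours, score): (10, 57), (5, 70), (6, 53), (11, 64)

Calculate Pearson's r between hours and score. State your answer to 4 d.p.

-0.1504

n = 4, Σx = 32, Σy = 244, Σx² = 282, Σy² = 15054, Σxy = 1942
nΣxy − ΣxΣy = 7768 − 7808 = -40
nΣx² − (Σx)² = 1128 − 1024 = 104; nΣy² − (Σy)² = 60216 − 59536 = 680
r = -40 / √(104 × 680) = -40 / 265.9323 ≈ -0.1504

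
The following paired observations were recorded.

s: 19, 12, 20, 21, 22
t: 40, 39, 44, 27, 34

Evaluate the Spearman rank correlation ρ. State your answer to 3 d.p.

Rank s: 2, 1, 3, 4, 5
Rank t: 4, 3, 5, 1, 2
d = rank(s) − rank(t): -2, -2, -2, 3, 3; Σd² = 30
ρ = 1 − 6Σd² / [n(n²−1)] = 1 − 6×30 / (5×24) = 1 − 180/120 ≈ -0.500

-0.500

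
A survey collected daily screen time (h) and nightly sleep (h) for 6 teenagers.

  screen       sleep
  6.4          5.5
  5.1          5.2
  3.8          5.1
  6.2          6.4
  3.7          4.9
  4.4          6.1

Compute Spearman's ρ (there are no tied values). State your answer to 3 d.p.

0.714

Rank screen: 6, 4, 2, 5, 1, 3
Rank sleep: 4, 3, 2, 6, 1, 5
d = rank(screen) − rank(sleep): 2, 1, 0, -1, 0, -2; Σd² = 10
ρ = 1 − 6Σd² / [n(n²−1)] = 1 − 6×10 / (6×35) = 1 − 60/210 ≈ 0.714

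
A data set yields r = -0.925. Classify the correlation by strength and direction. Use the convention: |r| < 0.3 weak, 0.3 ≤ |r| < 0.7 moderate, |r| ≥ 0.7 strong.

strong negative

r = -0.925 < 0 so the relationship is negative.
|r| = 0.925, which falls in the strong range.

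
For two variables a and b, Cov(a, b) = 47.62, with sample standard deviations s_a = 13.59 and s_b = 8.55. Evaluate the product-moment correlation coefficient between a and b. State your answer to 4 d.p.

r = Cov(a,b) / (s_a · s_b) = 47.62 / (13.59 × 8.55)
  = 47.62 / 116.1945 ≈ 0.4098

0.4098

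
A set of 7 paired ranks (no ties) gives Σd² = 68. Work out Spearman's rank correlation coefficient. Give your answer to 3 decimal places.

ρ = 1 − 6Σd² / [n(n²−1)] = 1 − 6×68 / (7×48)
  = 1 − 408/336 = 1 − 1.2143 ≈ -0.214

-0.214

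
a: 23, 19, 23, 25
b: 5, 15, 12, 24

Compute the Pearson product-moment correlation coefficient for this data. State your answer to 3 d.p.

n = 4, Σa = 90, Σb = 56, Σa² = 2044, Σb² = 970, Σab = 1276
nΣab − ΣaΣb = 5104 − 5040 = 64
nΣa² − (Σa)² = 8176 − 8100 = 76; nΣb² − (Σb)² = 3880 − 3136 = 744
r = 64 / √(76 × 744) = 64 / 237.7898 ≈ 0.269

0.269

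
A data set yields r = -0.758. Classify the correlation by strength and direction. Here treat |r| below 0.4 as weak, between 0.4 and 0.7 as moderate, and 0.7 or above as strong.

strong negative

r = -0.758 < 0 so the relationship is negative.
|r| = 0.758, which falls in the strong range.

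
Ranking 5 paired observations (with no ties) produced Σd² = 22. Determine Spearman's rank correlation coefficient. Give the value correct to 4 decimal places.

-0.1000

ρ = 1 − 6Σd² / [n(n²−1)] = 1 − 6×22 / (5×24)
  = 1 − 132/120 = 1 − 1.10000 ≈ -0.1000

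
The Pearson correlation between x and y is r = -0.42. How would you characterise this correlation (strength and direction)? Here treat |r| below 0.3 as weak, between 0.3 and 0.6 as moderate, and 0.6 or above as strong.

moderate negative

r = -0.42 < 0 so the relationship is negative.
|r| = 0.42, which falls in the moderate range.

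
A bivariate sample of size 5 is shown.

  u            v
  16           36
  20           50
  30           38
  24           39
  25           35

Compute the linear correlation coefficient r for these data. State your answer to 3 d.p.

-0.212

n = 5, Σu = 115, Σv = 198, Σu² = 2757, Σv² = 7986, Σuv = 4527
nΣuv − ΣuΣv = 22635 − 22770 = -135
nΣu² − (Σu)² = 13785 − 13225 = 560; nΣv² − (Σv)² = 39930 − 39204 = 726
r = -135 / √(560 × 726) = -135 / 637.6206 ≈ -0.212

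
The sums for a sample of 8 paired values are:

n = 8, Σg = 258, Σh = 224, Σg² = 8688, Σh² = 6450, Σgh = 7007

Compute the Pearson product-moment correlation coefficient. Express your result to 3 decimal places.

-0.848

r = (nΣgh − ΣgΣh) / √[(nΣg² − (Σg)²)(nΣh² − (Σh)²)]
Numerator: 8×7007 − 258×224 = -1736
Denominator: √[(69504 − 66564)(51600 − 50176)] = √[2940 × 1424] = 2046.1085
r = -1736 / 2046.1085 ≈ -0.848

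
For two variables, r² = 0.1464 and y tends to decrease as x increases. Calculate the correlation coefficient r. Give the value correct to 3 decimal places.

|r| = √0.1464 = 0.383
The association is negative, so r = −0.383.

-0.383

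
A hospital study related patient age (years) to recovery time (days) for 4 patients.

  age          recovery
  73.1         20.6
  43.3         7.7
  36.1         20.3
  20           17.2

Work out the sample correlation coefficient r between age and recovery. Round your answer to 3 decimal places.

n = 4, Σx = 172.5, Σy = 65.8, Σx² = 8921.71, Σy² = 1191.58, Σxy = 2916.1
nΣxy − ΣxΣy = 11664.4 − 11350.5 = 313.9
nΣx² − (Σx)² = 35686.84 − 29756.25 = 5930.59; nΣy² − (Σy)² = 4766.32 − 4329.64 = 436.68
r = 313.9 / √(5930.59 × 436.68) = 313.9 / 1609.2762 ≈ 0.195

0.195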